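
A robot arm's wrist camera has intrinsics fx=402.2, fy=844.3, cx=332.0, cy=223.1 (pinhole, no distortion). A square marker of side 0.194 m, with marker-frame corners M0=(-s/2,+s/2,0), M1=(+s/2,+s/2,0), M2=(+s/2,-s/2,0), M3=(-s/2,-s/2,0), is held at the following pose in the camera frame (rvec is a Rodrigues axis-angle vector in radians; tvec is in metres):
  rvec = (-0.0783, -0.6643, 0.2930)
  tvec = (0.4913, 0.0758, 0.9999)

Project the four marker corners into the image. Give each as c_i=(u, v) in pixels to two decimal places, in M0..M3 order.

c0=(503.63, 350.87) c1=(540.60, 382.69) c2=(552.04, 232.10) c3=(517.68, 183.17)

Intrinsics K: fx=402.2, fy=844.3, cx=332.0, cy=223.1
Marker side s = 0.194 m; corners in marker frame (Z=0):
  M0 = (-0.0970, +0.0970, 0)
  M1 = (+0.0970, +0.0970, 0)
  M2 = (+0.0970, -0.0970, 0)
  M3 = (-0.0970, -0.0970, 0)
rvec = (-0.0783, -0.6643, 0.2930), |rvec| = θ = 0.73026 rad = 41.841°
Rodrigues: sinθ=0.66706, 1−cosθ=0.25500; R = I + sinθ·[k]× + (1−cosθ)·[k]×²:
    [+0.74794 -0.24277 -0.61778]
    [+0.29252 +0.95602 -0.02155]
    [+0.59584 -0.16460 +0.78605]
t = (0.4913, 0.0758, 0.9999) m
M0: Pc = R·M0+t = (+0.39520, +0.14016, +0.92614); u = 402.2·(+0.39520)/0.92614 + 332.0 = 503.6268, v = 844.3·(+0.14016)/0.92614 + 223.1 = 350.8746
M1: Pc = R·M1+t = (+0.54030, +0.19691, +1.04173); u = 402.2·(+0.54030)/1.04173 + 332.0 = 540.6038, v = 844.3·(+0.19691)/1.04173 + 223.1 = 382.6894
M2: Pc = R·M2+t = (+0.58740, +0.01144, +1.07366); u = 402.2·(+0.58740)/1.07366 + 332.0 = 552.0428, v = 844.3·(+0.01144)/1.07366 + 223.1 = 232.0964
M3: Pc = R·M3+t = (+0.44230, -0.04531, +0.95807); u = 402.2·(+0.44230)/0.95807 + 332.0 = 517.6784, v = 844.3·(-0.04531)/0.95807 + 223.1 = 183.1724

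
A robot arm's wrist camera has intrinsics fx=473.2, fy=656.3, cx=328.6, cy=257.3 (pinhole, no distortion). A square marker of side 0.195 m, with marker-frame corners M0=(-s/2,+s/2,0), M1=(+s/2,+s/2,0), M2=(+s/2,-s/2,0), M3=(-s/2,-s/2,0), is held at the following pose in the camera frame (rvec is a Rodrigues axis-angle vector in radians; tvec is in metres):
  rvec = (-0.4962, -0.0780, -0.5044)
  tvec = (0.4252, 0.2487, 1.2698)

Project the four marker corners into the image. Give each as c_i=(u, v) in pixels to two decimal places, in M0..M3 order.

Intrinsics K: fx=473.2, fy=656.3, cx=328.6, cy=257.3
Marker side s = 0.195 m; corners in marker frame (Z=0):
  M0 = (-0.0975, +0.0975, 0)
  M1 = (+0.0975, +0.0975, 0)
  M2 = (+0.0975, -0.0975, 0)
  M3 = (-0.0975, -0.0975, 0)
rvec = (-0.4962, -0.0780, -0.5044), |rvec| = θ = 0.71184 rad = 40.785°
Rodrigues: sinθ=0.65323, 1−cosθ=0.24284; R = I + sinθ·[k]× + (1−cosθ)·[k]×²:
    [+0.87516 +0.48142 +0.04837]
    [-0.44432 +0.76008 +0.47420]
    [+0.19152 -0.43649 +0.87909]
t = (0.4252, 0.2487, 1.2698) m
M0: Pc = R·M0+t = (+0.38681, +0.36613, +1.20857); u = 473.2·(+0.38681)/1.20857 + 328.6 = 480.0508, v = 656.3·(+0.36613)/1.20857 + 257.3 = 456.1221
M1: Pc = R·M1+t = (+0.55747, +0.27949, +1.24592); u = 473.2·(+0.55747)/1.24592 + 328.6 = 540.3260, v = 656.3·(+0.27949)/1.24592 + 257.3 = 404.5225
M2: Pc = R·M2+t = (+0.46359, +0.13127, +1.33103); u = 473.2·(+0.46359)/1.33103 + 328.6 = 493.4125, v = 656.3·(+0.13127)/1.33103 + 257.3 = 322.0268
M3: Pc = R·M3+t = (+0.29293, +0.21791, +1.29368); u = 473.2·(+0.29293)/1.29368 + 328.6 = 435.7486, v = 656.3·(+0.21791)/1.29368 + 257.3 = 367.8500

c0=(480.05, 456.12) c1=(540.33, 404.52) c2=(493.41, 322.03) c3=(435.75, 367.85)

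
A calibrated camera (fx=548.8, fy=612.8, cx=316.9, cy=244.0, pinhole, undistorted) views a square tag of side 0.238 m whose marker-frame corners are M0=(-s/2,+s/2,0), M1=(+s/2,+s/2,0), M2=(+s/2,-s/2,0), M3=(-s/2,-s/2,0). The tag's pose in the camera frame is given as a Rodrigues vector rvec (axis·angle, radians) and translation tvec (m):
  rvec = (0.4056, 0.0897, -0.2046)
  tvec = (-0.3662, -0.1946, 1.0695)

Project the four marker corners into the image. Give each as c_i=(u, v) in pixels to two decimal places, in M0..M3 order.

c0=(95.14, 208.05) c1=(204.88, 183.26) c2=(166.91, 47.87) c3=(48.67, 78.78)

Intrinsics K: fx=548.8, fy=612.8, cx=316.9, cy=244.0
Marker side s = 0.238 m; corners in marker frame (Z=0):
  M0 = (-0.1190, +0.1190, 0)
  M1 = (+0.1190, +0.1190, 0)
  M2 = (+0.1190, -0.1190, 0)
  M3 = (-0.1190, -0.1190, 0)
rvec = (0.4056, 0.0897, -0.2046), |rvec| = θ = 0.46305 rad = 26.531°
Rodrigues: sinθ=0.44668, 1−cosθ=0.10531; R = I + sinθ·[k]× + (1−cosθ)·[k]×²:
    [+0.97549 +0.21523 +0.04577]
    [-0.17950 +0.89864 -0.40027]
    [-0.12729 +0.38225 +0.91525]
t = (-0.3662, -0.1946, 1.0695) m
M0: Pc = R·M0+t = (-0.45667, -0.06630, +1.13013); u = 548.8·(-0.45667)/1.13013 + 316.9 = 95.1382, v = 612.8·(-0.06630)/1.13013 + 244.0 = 208.0491
M1: Pc = R·M1+t = (-0.22450, -0.10902, +1.09984); u = 548.8·(-0.22450)/1.09984 + 316.9 = 204.8767, v = 612.8·(-0.10902)/1.09984 + 244.0 = 183.2563
M2: Pc = R·M2+t = (-0.27573, -0.32290, +1.00887); u = 548.8·(-0.27573)/1.00887 + 316.9 = 166.9093, v = 612.8·(-0.32290)/1.00887 + 244.0 = 47.8664
M3: Pc = R·M3+t = (-0.50790, -0.28018, +1.03916); u = 548.8·(-0.50790)/1.03916 + 316.9 = 48.6704, v = 612.8·(-0.28018)/1.03916 + 244.0 = 78.7767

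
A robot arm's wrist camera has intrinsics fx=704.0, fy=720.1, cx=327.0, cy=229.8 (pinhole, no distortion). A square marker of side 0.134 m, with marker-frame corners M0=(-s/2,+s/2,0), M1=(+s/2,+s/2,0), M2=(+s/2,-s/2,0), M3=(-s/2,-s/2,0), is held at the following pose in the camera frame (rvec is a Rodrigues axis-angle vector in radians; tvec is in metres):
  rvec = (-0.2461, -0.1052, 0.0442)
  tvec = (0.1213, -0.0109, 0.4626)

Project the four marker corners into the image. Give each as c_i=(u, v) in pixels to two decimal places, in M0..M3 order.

Intrinsics K: fx=704.0, fy=720.1, cx=327.0, cy=229.8
Marker side s = 0.134 m; corners in marker frame (Z=0):
  M0 = (-0.0670, +0.0670, 0)
  M1 = (+0.0670, +0.0670, 0)
  M2 = (+0.0670, -0.0670, 0)
  M3 = (-0.0670, -0.0670, 0)
rvec = (-0.2461, -0.1052, 0.0442), |rvec| = θ = 0.27127 rad = 15.542°
Rodrigues: sinθ=0.26795, 1−cosθ=0.03657; R = I + sinθ·[k]× + (1−cosθ)·[k]×²:
    [+0.99353 -0.03079 -0.10932]
    [+0.05653 +0.96893 +0.24078]
    [+0.09851 -0.24540 +0.96440]
t = (0.1213, -0.0109, 0.4626) m
M0: Pc = R·M0+t = (+0.05267, +0.05023, +0.43956); u = 704.0·(+0.05267)/0.43956 + 327.0 = 411.3573, v = 720.1·(+0.05023)/0.43956 + 229.8 = 312.0906
M1: Pc = R·M1+t = (+0.18580, +0.05781, +0.45276); u = 704.0·(+0.18580)/0.45276 + 327.0 = 615.9082, v = 720.1·(+0.05781)/0.45276 + 229.8 = 321.7384
M2: Pc = R·M2+t = (+0.18993, -0.07203, +0.48564); u = 704.0·(+0.18993)/0.48564 + 327.0 = 602.3272, v = 720.1·(-0.07203)/0.48564 + 229.8 = 122.9936
M3: Pc = R·M3+t = (+0.05680, -0.07961, +0.47244); u = 704.0·(+0.05680)/0.47244 + 327.0 = 411.6345, v = 720.1·(-0.07961)/0.47244 + 229.8 = 108.4644

c0=(411.36, 312.09) c1=(615.91, 321.74) c2=(602.33, 122.99) c3=(411.63, 108.46)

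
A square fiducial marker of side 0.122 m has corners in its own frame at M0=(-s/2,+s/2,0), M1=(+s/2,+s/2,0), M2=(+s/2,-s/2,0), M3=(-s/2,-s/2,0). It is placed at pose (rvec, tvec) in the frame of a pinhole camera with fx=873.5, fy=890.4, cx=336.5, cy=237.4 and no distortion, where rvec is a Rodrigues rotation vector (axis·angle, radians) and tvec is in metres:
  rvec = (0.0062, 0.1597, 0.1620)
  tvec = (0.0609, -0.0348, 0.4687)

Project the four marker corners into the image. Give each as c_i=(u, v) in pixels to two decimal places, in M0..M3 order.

Intrinsics K: fx=873.5, fy=890.4, cx=336.5, cy=237.4
Marker side s = 0.122 m; corners in marker frame (Z=0):
  M0 = (-0.0610, +0.0610, 0)
  M1 = (+0.0610, +0.0610, 0)
  M2 = (+0.0610, -0.0610, 0)
  M3 = (-0.0610, -0.0610, 0)
rvec = (0.0062, 0.1597, 0.1620), |rvec| = θ = 0.22757 rad = 13.039°
Rodrigues: sinθ=0.22561, 1−cosθ=0.02578; R = I + sinθ·[k]× + (1−cosθ)·[k]×²:
    [+0.97424 -0.16011 +0.15883]
    [+0.16110 +0.98692 +0.00673]
    [-0.15783 +0.01903 +0.98728]
t = (0.0609, -0.0348, 0.4687) m
M0: Pc = R·M0+t = (-0.00830, +0.01557, +0.47949); u = 873.5·(-0.00830)/0.47949 + 336.5 = 321.3881, v = 890.4·(+0.01557)/0.47949 + 237.4 = 266.3222
M1: Pc = R·M1+t = (+0.11056, +0.03523, +0.46023); u = 873.5·(+0.11056)/0.46023 + 336.5 = 546.3405, v = 890.4·(+0.03523)/0.46023 + 237.4 = 305.5562
M2: Pc = R·M2+t = (+0.13010, -0.08517, +0.45791); u = 873.5·(+0.13010)/0.45791 + 336.5 = 584.6662, v = 890.4·(-0.08517)/0.45791 + 237.4 = 71.7794
M3: Pc = R·M3+t = (+0.01124, -0.10483, +0.47717); u = 873.5·(+0.01124)/0.47717 + 336.5 = 357.0729, v = 890.4·(-0.10483)/0.47717 + 237.4 = 41.7879

c0=(321.39, 266.32) c1=(546.34, 305.56) c2=(584.67, 71.78) c3=(357.07, 41.79)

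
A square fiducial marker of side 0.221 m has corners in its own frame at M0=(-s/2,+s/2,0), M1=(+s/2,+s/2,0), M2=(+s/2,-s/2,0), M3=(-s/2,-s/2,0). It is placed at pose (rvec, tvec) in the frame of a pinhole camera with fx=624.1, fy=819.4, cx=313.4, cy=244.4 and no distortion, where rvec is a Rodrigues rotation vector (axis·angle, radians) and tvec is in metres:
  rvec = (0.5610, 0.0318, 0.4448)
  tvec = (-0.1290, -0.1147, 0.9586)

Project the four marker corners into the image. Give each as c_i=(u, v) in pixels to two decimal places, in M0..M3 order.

Intrinsics K: fx=624.1, fy=819.4, cx=313.4, cy=244.4
Marker side s = 0.221 m; corners in marker frame (Z=0):
  M0 = (-0.1105, +0.1105, 0)
  M1 = (+0.1105, +0.1105, 0)
  M2 = (+0.1105, -0.1105, 0)
  M3 = (-0.1105, -0.1105, 0)
rvec = (0.5610, 0.0318, 0.4448), |rvec| = θ = 0.71664 rad = 41.061°
Rodrigues: sinθ=0.65686, 1−cosθ=0.24599; R = I + sinθ·[k]× + (1−cosθ)·[k]×²:
    [+0.90475 -0.39915 +0.14866]
    [+0.41624 +0.75450 -0.50742]
    [+0.09037 +0.52097 +0.84878]
t = (-0.1290, -0.1147, 0.9586) m
M0: Pc = R·M0+t = (-0.27308, -0.07732, +1.00618); u = 624.1·(-0.27308)/1.00618 + 313.4 = 144.0171, v = 819.4·(-0.07732)/1.00618 + 244.4 = 181.4315
M1: Pc = R·M1+t = (-0.07313, +0.01467, +1.02615); u = 624.1·(-0.07313)/1.02615 + 313.4 = 268.9225, v = 819.4·(+0.01467)/1.02615 + 244.4 = 256.1113
M2: Pc = R·M2+t = (+0.01508, -0.15208, +0.91102); u = 624.1·(+0.01508)/0.91102 + 313.4 = 323.7315, v = 819.4·(-0.15208)/0.91102 + 244.4 = 107.6161
M3: Pc = R·M3+t = (-0.18487, -0.24407, +0.89105); u = 624.1·(-0.18487)/0.89105 + 313.4 = 183.9151, v = 819.4·(-0.24407)/0.89105 + 244.4 = 19.9584

c0=(144.02, 181.43) c1=(268.92, 256.11) c2=(323.73, 107.62) c3=(183.92, 19.96)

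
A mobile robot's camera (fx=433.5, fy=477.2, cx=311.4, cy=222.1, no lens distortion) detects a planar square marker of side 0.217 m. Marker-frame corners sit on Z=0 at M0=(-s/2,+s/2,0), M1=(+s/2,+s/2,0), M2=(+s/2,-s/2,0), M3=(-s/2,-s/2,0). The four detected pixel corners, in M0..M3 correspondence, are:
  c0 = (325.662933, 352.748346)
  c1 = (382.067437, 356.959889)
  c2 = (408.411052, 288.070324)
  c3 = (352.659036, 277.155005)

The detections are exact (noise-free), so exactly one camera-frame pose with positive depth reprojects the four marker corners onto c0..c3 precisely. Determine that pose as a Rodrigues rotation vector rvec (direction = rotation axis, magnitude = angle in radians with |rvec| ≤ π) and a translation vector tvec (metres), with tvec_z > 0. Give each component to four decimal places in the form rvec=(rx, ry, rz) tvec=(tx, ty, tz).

Intrinsics K: fx=433.5, fy=477.2, cx=311.4, cy=222.1
Marker side s = 0.217 m; corners in marker frame (Z=0):
  M0 = (-0.1085, +0.1085, 0)
  M1 = (+0.1085, +0.1085, 0)
  M2 = (+0.1085, -0.1085, 0)
  M3 = (-0.1085, -0.1085, 0)
Detected image corners:
  c0 = (325.662933, 352.748346) px
  c1 = (382.067437, 356.959889) px
  c2 = (408.411052, 288.070324) px
  c3 = (352.659036, 277.155005) px
Planar DLT: solve 8×8 A·h = b for H (H[2,2]=1):
  H  [+409.99180 -70.45271 +368.24925]
  H  [+166.15661 +377.68683 +319.46180]
  H  [+0.41270 +0.14265 +1.00000]
B = K⁻¹H; ‖b₁‖=0.785047, ‖b₂‖=0.785047; λ = 2/(‖b₁‖+‖b₂‖) = 1.273809, sign → tz>0 ⇒ λ=+1.273809
r₁ = λ·B[:,0] = (+0.82710,+0.19886,+0.52570); r₂ = λ·B[:,1] = (-0.33755,+0.92360,+0.18171)
r₃ = r₁×r₂ = (-0.44940,-0.32775,+0.83103); SVD([r₁ r₂ r₃]) → R = UVᵀ:
  R  [+0.82710 -0.33755 -0.44940]
  R  [+0.19886 +0.92360 -0.32775]
  R  [+0.52570 +0.18171 +0.83103]
t = (+0.16705, +0.25989, +1.27381) m
tr R = 2.581736; θ = arccos((tr R − 1)/2) = 0.658570 rad = 37.733°
axis k = ((R−Rᵀ)₃₂, (R−Rᵀ)₁₃, (R−Rᵀ)₂₁) / (2 sinθ) = (+0.416236, -0.796671, +0.438251)
rvec = θ·k = (+0.274120, -0.524663, +0.288619)

rvec=(0.2741, -0.5247, 0.2886) tvec=(0.1670, 0.2599, 1.2738)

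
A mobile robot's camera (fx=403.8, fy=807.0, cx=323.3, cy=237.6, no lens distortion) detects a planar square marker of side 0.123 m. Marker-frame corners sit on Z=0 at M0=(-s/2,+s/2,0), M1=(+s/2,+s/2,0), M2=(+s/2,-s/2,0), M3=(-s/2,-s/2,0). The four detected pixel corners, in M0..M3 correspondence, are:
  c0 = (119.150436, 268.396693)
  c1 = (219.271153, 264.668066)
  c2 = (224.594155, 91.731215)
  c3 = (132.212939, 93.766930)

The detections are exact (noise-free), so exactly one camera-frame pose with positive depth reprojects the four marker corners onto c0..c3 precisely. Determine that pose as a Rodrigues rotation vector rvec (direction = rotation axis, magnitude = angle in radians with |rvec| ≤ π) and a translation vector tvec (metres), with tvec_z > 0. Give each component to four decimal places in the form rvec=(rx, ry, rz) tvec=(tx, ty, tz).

Intrinsics K: fx=403.8, fy=807.0, cx=323.3, cy=237.6
Marker side s = 0.123 m; corners in marker frame (Z=0):
  M0 = (-0.0615, +0.0615, 0)
  M1 = (+0.0615, +0.0615, 0)
  M2 = (+0.0615, -0.0615, 0)
  M3 = (-0.0615, -0.0615, 0)
Detected image corners:
  c0 = (119.150436, 268.396693) px
  c1 = (219.271153, 264.668066) px
  c2 = (224.594155, 91.731215) px
  c3 = (132.212939, 93.766930) px
Planar DLT: solve 8×8 A·h = b for H (H[2,2]=1):
  H  [+793.17575 -187.09292 +174.19276]
  H  [-10.85916 +1296.58041 +176.17614]
  H  [+0.06847 -0.64720 +1.00000]
B = K⁻¹H; ‖b₁‖=1.910985, ‖b₂‖=1.910985; λ = 2/(‖b₁‖+‖b₂‖) = 0.523290, sign → tz>0 ⇒ λ=+0.523290
r₁ = λ·B[:,0] = (+0.99920,-0.01759,+0.03583); r₂ = λ·B[:,1] = (+0.02870,+0.94047,-0.33867)
r₃ = r₁×r₂ = (-0.02774,+0.33943,+0.94022); SVD([r₁ r₂ r₃]) → R = UVᵀ:
  R  [+0.99920 +0.02870 -0.02774]
  R  [-0.01759 +0.94047 +0.33943]
  R  [+0.03583 -0.33867 +0.94022]
t = (-0.19323, -0.03983, +0.52329) m
tr R = 2.879892; θ = arccos((tr R − 1)/2) = 0.348324 rad = 19.958°
axis k = ((R−Rᵀ)₃₂, (R−Rᵀ)₁₃, (R−Rᵀ)₂₁) / (2 sinθ) = (-0.993344, -0.093115, -0.067809)
rvec = θ·k = (-0.346006, -0.032434, -0.023619)

rvec=(-0.3460, -0.0324, -0.0236) tvec=(-0.1932, -0.0398, 0.5233)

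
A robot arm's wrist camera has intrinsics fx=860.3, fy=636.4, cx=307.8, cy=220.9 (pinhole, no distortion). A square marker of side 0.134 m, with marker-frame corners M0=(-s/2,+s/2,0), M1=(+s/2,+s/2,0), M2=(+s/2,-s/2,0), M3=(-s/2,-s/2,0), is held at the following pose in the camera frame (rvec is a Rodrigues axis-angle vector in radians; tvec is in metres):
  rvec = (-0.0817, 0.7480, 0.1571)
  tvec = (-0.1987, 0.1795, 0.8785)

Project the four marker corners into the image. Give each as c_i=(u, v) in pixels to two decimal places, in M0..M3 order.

c0=(66.83, 384.94) c1=(140.42, 414.58) c2=(164.56, 313.29) c3=(88.78, 293.74)

Intrinsics K: fx=860.3, fy=636.4, cx=307.8, cy=220.9
Marker side s = 0.134 m; corners in marker frame (Z=0):
  M0 = (-0.0670, +0.0670, 0)
  M1 = (+0.0670, +0.0670, 0)
  M2 = (+0.0670, -0.0670, 0)
  M3 = (-0.0670, -0.0670, 0)
rvec = (-0.0817, 0.7480, 0.1571), |rvec| = θ = 0.76867 rad = 44.042°
Rodrigues: sinθ=0.69518, 1−cosθ=0.28117; R = I + sinθ·[k]× + (1−cosθ)·[k]×²:
    [+0.72201 -0.17116 +0.67038]
    [+0.11300 +0.98508 +0.12981]
    [-0.68259 -0.01797 +0.73058]
t = (-0.1987, 0.1795, 0.8785) m
M0: Pc = R·M0+t = (-0.25854, +0.23793, +0.92303); u = 860.3·(-0.25854)/0.92303 + 307.8 = 66.8283, v = 636.4·(+0.23793)/0.92303 + 220.9 = 384.9448
M1: Pc = R·M1+t = (-0.16179, +0.25307, +0.83156); u = 860.3·(-0.16179)/0.83156 + 307.8 = 140.4155, v = 636.4·(+0.25307)/0.83156 + 220.9 = 414.5771
M2: Pc = R·M2+t = (-0.13886, +0.12107, +0.83397); u = 860.3·(-0.13886)/0.83397 + 307.8 = 164.5585, v = 636.4·(+0.12107)/0.83397 + 220.9 = 313.2886
M3: Pc = R·M3+t = (-0.23561, +0.10593, +0.92544); u = 860.3·(-0.23561)/0.92544 + 307.8 = 88.7765, v = 636.4·(+0.10593)/0.92544 + 220.9 = 293.7445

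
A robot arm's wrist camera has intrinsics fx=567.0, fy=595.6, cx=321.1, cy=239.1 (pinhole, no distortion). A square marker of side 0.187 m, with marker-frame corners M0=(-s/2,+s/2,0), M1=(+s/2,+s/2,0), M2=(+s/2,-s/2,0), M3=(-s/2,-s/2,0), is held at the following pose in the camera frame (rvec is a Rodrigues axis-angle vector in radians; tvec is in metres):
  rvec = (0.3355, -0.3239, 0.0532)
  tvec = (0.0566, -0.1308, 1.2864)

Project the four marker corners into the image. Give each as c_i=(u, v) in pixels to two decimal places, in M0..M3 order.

Intrinsics K: fx=567.0, fy=595.6, cx=321.1, cy=239.1
Marker side s = 0.187 m; corners in marker frame (Z=0):
  M0 = (-0.0935, +0.0935, 0)
  M1 = (+0.0935, +0.0935, 0)
  M2 = (+0.0935, -0.0935, 0)
  M3 = (-0.0935, -0.0935, 0)
rvec = (0.3355, -0.3239, 0.0532), |rvec| = θ = 0.46936 rad = 26.893°
Rodrigues: sinθ=0.45232, 1−cosθ=0.10814; R = I + sinθ·[k]× + (1−cosθ)·[k]×²:
    [+0.94711 -0.10461 -0.30338]
    [-0.00208 +0.94336 -0.33178]
    [+0.32090 +0.31486 +0.89325]
t = (0.0566, -0.1308, 1.2864) m
M0: Pc = R·M0+t = (-0.04174, -0.04240, +1.28584); u = 567.0·(-0.04174)/1.28584 + 321.1 = 302.6961, v = 595.6·(-0.04240)/1.28584 + 239.1 = 219.4593
M1: Pc = R·M1+t = (+0.13537, -0.04279, +1.34584); u = 567.0·(+0.13537)/1.34584 + 321.1 = 378.1325, v = 595.6·(-0.04279)/1.34584 + 239.1 = 220.1632
M2: Pc = R·M2+t = (+0.15494, -0.21920, +1.28696); u = 567.0·(+0.15494)/1.28696 + 321.1 = 389.3604, v = 595.6·(-0.21920)/1.28696 + 239.1 = 137.6565
M3: Pc = R·M3+t = (-0.02217, -0.21881, +1.22696); u = 567.0·(-0.02217)/1.22696 + 321.1 = 310.8531, v = 595.6·(-0.21881)/1.22696 + 239.1 = 132.8835

c0=(302.70, 219.46) c1=(378.13, 220.16) c2=(389.36, 137.66) c3=(310.85, 132.88)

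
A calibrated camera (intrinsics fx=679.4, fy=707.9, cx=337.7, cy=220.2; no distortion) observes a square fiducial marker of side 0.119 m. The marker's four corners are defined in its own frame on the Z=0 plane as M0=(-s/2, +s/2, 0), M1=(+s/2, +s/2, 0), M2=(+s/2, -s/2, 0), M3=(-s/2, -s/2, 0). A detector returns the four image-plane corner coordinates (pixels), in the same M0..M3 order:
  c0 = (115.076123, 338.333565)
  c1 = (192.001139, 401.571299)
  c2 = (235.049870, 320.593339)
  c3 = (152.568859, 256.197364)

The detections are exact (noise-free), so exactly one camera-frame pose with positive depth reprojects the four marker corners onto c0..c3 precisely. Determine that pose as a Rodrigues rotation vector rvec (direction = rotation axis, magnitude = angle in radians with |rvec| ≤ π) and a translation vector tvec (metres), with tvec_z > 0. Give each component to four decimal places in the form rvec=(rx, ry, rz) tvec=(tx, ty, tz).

Intrinsics K: fx=679.4, fy=707.9, cx=337.7, cy=220.2
Marker side s = 0.119 m; corners in marker frame (Z=0):
  M0 = (-0.0595, +0.0595, 0)
  M1 = (+0.0595, +0.0595, 0)
  M2 = (+0.0595, -0.0595, 0)
  M3 = (-0.0595, -0.0595, 0)
Detected image corners:
  c0 = (115.076123, 338.333565) px
  c1 = (192.001139, 401.571299) px
  c2 = (235.049870, 320.593339) px
  c3 = (152.568859, 256.197364) px
Planar DLT: solve 8×8 A·h = b for H (H[2,2]=1):
  H  [+626.93292 -257.65651 +172.54315]
  H  [+456.16341 +837.83997 +329.83606]
  H  [-0.24297 +0.46303 +1.00000]
B = K⁻¹H; ‖b₁‖=1.290879, ‖b₂‖=1.290879; λ = 2/(‖b₁‖+‖b₂‖) = 0.774666, sign → tz>0 ⇒ λ=+0.774666
r₁ = λ·B[:,0] = (+0.80840,+0.55773,-0.18822); r₂ = λ·B[:,1] = (-0.47207,+0.80529,+0.35869)
r₃ = r₁×r₂ = (+0.35162,-0.20111,+0.91428); SVD([r₁ r₂ r₃]) → R = UVᵀ:
  R  [+0.80840 -0.47207 +0.35162]
  R  [+0.55773 +0.80529 -0.20111]
  R  [-0.18822 +0.35869 +0.91428]
t = (-0.18832, +0.11998, +0.77467) m
tr R = 2.527968; θ = arccos((tr R − 1)/2) = 0.701331 rad = 40.183°
axis k = ((R−Rᵀ)₃₂, (R−Rᵀ)₁₃, (R−Rᵀ)₂₁) / (2 sinθ) = (+0.433796, +0.418330, +0.798010)
rvec = θ·k = (+0.304235, +0.293388, +0.559670)

rvec=(0.3042, 0.2934, 0.5597) tvec=(-0.1883, 0.1200, 0.7747)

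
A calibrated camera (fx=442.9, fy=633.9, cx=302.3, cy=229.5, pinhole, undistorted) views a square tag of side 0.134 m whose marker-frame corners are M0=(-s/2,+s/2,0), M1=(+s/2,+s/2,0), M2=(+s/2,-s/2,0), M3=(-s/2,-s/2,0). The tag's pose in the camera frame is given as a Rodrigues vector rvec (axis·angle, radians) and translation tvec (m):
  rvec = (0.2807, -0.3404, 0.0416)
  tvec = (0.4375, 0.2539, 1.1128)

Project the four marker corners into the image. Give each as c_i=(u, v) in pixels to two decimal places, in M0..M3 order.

Intrinsics K: fx=442.9, fy=633.9, cx=302.3, cy=229.5
Marker side s = 0.134 m; corners in marker frame (Z=0):
  M0 = (-0.0670, +0.0670, 0)
  M1 = (+0.0670, +0.0670, 0)
  M2 = (+0.0670, -0.0670, 0)
  M3 = (-0.0670, -0.0670, 0)
rvec = (0.2807, -0.3404, 0.0416), |rvec| = θ = 0.44316 rad = 25.391°
Rodrigues: sinθ=0.42880, 1−cosθ=0.09660; R = I + sinθ·[k]× + (1−cosθ)·[k]×²:
    [+0.94215 -0.08725 -0.32362]
    [-0.00675 +0.96039 -0.27857]
    [+0.33511 +0.26464 +0.90425]
t = (0.4375, 0.2539, 1.1128) m
M0: Pc = R·M0+t = (+0.36853, +0.31870, +1.10808); u = 442.9·(+0.36853)/1.10808 + 302.3 = 449.6018, v = 633.9·(+0.31870)/1.10808 + 229.5 = 411.8183
M1: Pc = R·M1+t = (+0.49478, +0.31779, +1.15298); u = 442.9·(+0.49478)/1.15298 + 302.3 = 492.3613, v = 633.9·(+0.31779)/1.15298 + 229.5 = 404.2205
M2: Pc = R·M2+t = (+0.50647, +0.18910, +1.11752); u = 442.9·(+0.50647)/1.11752 + 302.3 = 503.0260, v = 633.9·(+0.18910)/1.11752 + 229.5 = 336.7655
M3: Pc = R·M3+t = (+0.38022, +0.19001, +1.07262); u = 442.9·(+0.38022)/1.07262 + 302.3 = 459.2992, v = 633.9·(+0.19001)/1.07262 + 229.5 = 341.7904

c0=(449.60, 411.82) c1=(492.36, 404.22) c2=(503.03, 336.77) c3=(459.30, 341.79)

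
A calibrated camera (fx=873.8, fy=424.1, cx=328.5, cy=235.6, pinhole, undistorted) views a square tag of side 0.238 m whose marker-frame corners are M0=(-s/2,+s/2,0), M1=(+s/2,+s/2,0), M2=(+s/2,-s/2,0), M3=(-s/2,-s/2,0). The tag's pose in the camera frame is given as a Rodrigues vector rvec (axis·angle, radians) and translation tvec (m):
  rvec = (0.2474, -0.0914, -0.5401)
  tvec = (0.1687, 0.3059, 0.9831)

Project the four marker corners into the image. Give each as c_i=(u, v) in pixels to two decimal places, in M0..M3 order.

c0=(437.55, 431.18) c1=(611.87, 378.65) c2=(521.74, 300.21) c3=(335.73, 355.71)

Intrinsics K: fx=873.8, fy=424.1, cx=328.5, cy=235.6
Marker side s = 0.238 m; corners in marker frame (Z=0):
  M0 = (-0.1190, +0.1190, 0)
  M1 = (+0.1190, +0.1190, 0)
  M2 = (+0.1190, -0.1190, 0)
  M3 = (-0.1190, -0.1190, 0)
rvec = (0.2474, -0.0914, -0.5401), |rvec| = θ = 0.60106 rad = 34.438°
Rodrigues: sinθ=0.56551, 1−cosθ=0.17526; R = I + sinθ·[k]× + (1−cosθ)·[k]×²:
    [+0.85443 +0.49719 -0.15082]
    [-0.51913 +0.82879 -0.20882]
    [+0.02117 +0.25672 +0.96625]
t = (0.1687, 0.3059, 0.9831) m
M0: Pc = R·M0+t = (+0.12619, +0.46630, +1.01113); u = 873.8·(+0.12619)/1.01113 + 328.5 = 437.5498, v = 424.1·(+0.46630)/1.01113 + 235.6 = 431.1822
M1: Pc = R·M1+t = (+0.32954, +0.34275, +1.01617); u = 873.8·(+0.32954)/1.01617 + 328.5 = 611.8730, v = 424.1·(+0.34275)/1.01617 + 235.6 = 378.6471
M2: Pc = R·M2+t = (+0.21121, +0.14550, +0.95507); u = 873.8·(+0.21121)/0.95507 + 328.5 = 521.7388, v = 424.1·(+0.14550)/0.95507 + 235.6 = 300.2082
M3: Pc = R·M3+t = (+0.00786, +0.26905, +0.95003); u = 873.8·(+0.00786)/0.95003 + 328.5 = 335.7263, v = 424.1·(+0.26905)/0.95003 + 235.6 = 355.7059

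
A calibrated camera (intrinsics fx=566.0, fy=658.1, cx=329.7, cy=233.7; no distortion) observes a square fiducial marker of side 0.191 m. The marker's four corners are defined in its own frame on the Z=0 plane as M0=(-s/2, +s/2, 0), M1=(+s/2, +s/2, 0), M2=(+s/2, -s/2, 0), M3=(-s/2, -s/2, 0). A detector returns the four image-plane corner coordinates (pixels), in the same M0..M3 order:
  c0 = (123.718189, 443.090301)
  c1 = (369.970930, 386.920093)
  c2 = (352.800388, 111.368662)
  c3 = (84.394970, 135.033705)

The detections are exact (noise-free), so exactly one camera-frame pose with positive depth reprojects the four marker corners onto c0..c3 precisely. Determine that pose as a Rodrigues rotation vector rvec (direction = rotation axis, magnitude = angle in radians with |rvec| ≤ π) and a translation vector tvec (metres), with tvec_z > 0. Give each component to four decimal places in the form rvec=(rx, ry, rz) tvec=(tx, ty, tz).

rvec=(0.1491, -0.2805, -0.1026) tvec=(-0.0660, 0.0253, 0.4215)

Intrinsics K: fx=566.0, fy=658.1, cx=329.7, cy=233.7
Marker side s = 0.191 m; corners in marker frame (Z=0):
  M0 = (-0.0955, +0.0955, 0)
  M1 = (+0.0955, +0.0955, 0)
  M2 = (+0.0955, -0.0955, 0)
  M3 = (-0.0955, -0.0955, 0)
Detected image corners:
  c0 = (123.718189, 443.090301) px
  c1 = (369.970930, 386.920093) px
  c2 = (352.800388, 111.368662) px
  c3 = (84.394970, 135.033705) px
Planar DLT: solve 8×8 A·h = b for H (H[2,2]=1):
  H  [+1493.01744 +233.03230 +241.04157]
  H  [-41.11943 +1625.12901 +273.20061]
  H  [+0.63533 +0.38098 +1.00000]
B = K⁻¹H; ‖b₁‖=2.372626, ‖b₂‖=2.372626; λ = 2/(‖b₁‖+‖b₂‖) = 0.421474, sign → tz>0 ⇒ λ=+0.421474
r₁ = λ·B[:,0] = (+0.95580,-0.12142,+0.26777); r₂ = λ·B[:,1] = (+0.07999,+0.98378,+0.16057)
r₃ = r₁×r₂ = (-0.28293,-0.13205,+0.95001); SVD([r₁ r₂ r₃]) → R = UVᵀ:
  R  [+0.95580 +0.07999 -0.28293]
  R  [-0.12142 +0.98378 -0.13205]
  R  [+0.26777 +0.16057 +0.95001]
t = (-0.06602, +0.02530, +0.42147) m
tr R = 2.889584; θ = arccos((tr R − 1)/2) = 0.333838 rad = 19.127°
axis k = ((R−Rᵀ)₃₂, (R−Rᵀ)₁₃, (R−Rᵀ)₂₁) / (2 sinθ) = (+0.446524, -0.840329, -0.307349)
rvec = θ·k = (+0.149067, -0.280534, -0.102605)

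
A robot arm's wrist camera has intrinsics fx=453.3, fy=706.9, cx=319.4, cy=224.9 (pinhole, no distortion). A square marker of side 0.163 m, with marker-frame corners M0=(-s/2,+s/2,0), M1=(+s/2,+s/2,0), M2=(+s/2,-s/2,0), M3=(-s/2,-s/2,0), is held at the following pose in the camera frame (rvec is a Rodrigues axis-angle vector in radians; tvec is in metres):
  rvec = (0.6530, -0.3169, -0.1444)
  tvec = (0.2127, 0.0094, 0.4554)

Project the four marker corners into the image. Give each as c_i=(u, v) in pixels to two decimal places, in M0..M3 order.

Intrinsics K: fx=453.3, fy=706.9, cx=319.4, cy=224.9
Marker side s = 0.163 m; corners in marker frame (Z=0):
  M0 = (-0.0815, +0.0815, 0)
  M1 = (+0.0815, +0.0815, 0)
  M2 = (+0.0815, -0.0815, 0)
  M3 = (-0.0815, -0.0815, 0)
rvec = (0.6530, -0.3169, -0.1444), |rvec| = θ = 0.74006 rad = 42.402°
Rodrigues: sinθ=0.67433, 1−cosθ=0.26157; R = I + sinθ·[k]× + (1−cosθ)·[k]×²:
    [+0.94208 +0.03274 -0.33379]
    [-0.23041 +0.78639 -0.57315]
    [+0.24372 +0.61686 +0.74839]
t = (0.2127, 0.0094, 0.4554) m
M0: Pc = R·M0+t = (+0.13859, +0.09227, +0.48581); u = 453.3·(+0.13859)/0.48581 + 319.4 = 448.7147, v = 706.9·(+0.09227)/0.48581 + 224.9 = 359.1601
M1: Pc = R·M1+t = (+0.29215, +0.05471, +0.52554); u = 453.3·(+0.29215)/0.52554 + 319.4 = 571.3911, v = 706.9·(+0.05471)/0.52554 + 224.9 = 298.4942
M2: Pc = R·M2+t = (+0.28681, -0.07347, +0.42499); u = 453.3·(+0.28681)/0.42499 + 319.4 = 625.3167, v = 706.9·(-0.07347)/0.42499 + 224.9 = 102.6963
M3: Pc = R·M3+t = (+0.13325, -0.03591, +0.38526); u = 453.3·(+0.13325)/0.38526 + 319.4 = 476.1842, v = 706.9·(-0.03591)/0.38526 + 224.9 = 159.0053

c0=(448.71, 359.16) c1=(571.39, 298.49) c2=(625.32, 102.70) c3=(476.18, 159.01)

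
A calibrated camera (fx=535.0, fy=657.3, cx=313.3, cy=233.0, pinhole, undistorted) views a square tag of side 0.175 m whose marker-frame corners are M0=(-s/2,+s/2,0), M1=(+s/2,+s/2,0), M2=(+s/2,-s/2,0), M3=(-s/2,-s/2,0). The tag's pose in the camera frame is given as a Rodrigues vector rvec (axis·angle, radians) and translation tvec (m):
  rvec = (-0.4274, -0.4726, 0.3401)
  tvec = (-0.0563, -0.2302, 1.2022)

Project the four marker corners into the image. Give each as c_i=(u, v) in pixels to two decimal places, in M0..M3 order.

Intrinsics K: fx=535.0, fy=657.3, cx=313.3, cy=233.0
Marker side s = 0.175 m; corners in marker frame (Z=0):
  M0 = (-0.0875, +0.0875, 0)
  M1 = (+0.0875, +0.0875, 0)
  M2 = (+0.0875, -0.0875, 0)
  M3 = (-0.0875, -0.0875, 0)
rvec = (-0.4274, -0.4726, 0.3401), |rvec| = θ = 0.72228 rad = 41.384°
Rodrigues: sinθ=0.66110, 1−cosθ=0.24970; R = I + sinθ·[k]× + (1−cosθ)·[k]×²:
    [+0.83773 -0.21461 -0.50214]
    [+0.40797 +0.85720 +0.31426]
    [+0.36299 -0.46813 +0.80566]
t = (-0.0563, -0.2302, 1.2022) m
M0: Pc = R·M0+t = (-0.14838, -0.19089, +1.12948); u = 535.0·(-0.14838)/1.12948 + 313.3 = 243.0167, v = 657.3·(-0.19089)/1.12948 + 233.0 = 121.9102
M1: Pc = R·M1+t = (-0.00178, -0.11950, +1.19300); u = 535.0·(-0.00178)/1.19300 + 313.3 = 312.5032, v = 657.3·(-0.11950)/1.19300 + 233.0 = 167.1614
M2: Pc = R·M2+t = (+0.03578, -0.26951, +1.27492); u = 535.0·(+0.03578)/1.27492 + 313.3 = 328.3145, v = 657.3·(-0.26951)/1.27492 + 233.0 = 94.0523
M3: Pc = R·M3+t = (-0.11082, -0.34090, +1.21140); u = 535.0·(-0.11082)/1.21140 + 313.3 = 264.3563, v = 657.3·(-0.34090)/1.21140 + 233.0 = 48.0277

c0=(243.02, 121.91) c1=(312.50, 167.16) c2=(328.31, 94.05) c3=(264.36, 48.03)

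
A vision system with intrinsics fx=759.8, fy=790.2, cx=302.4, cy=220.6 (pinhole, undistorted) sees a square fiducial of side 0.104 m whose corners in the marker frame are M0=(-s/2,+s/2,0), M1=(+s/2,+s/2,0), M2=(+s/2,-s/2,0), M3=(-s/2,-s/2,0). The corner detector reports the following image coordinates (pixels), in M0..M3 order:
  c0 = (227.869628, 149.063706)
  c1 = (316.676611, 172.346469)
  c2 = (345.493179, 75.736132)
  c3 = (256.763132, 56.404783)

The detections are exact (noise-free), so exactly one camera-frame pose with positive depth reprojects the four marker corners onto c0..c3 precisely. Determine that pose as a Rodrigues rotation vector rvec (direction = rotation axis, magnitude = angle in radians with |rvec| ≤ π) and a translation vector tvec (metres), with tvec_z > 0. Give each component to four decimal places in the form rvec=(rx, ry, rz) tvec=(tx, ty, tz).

rvec=(-0.1501, 0.2908, 0.2818) tvec=(-0.0176, -0.1108, 0.8128)

Intrinsics K: fx=759.8, fy=790.2, cx=302.4, cy=220.6
Marker side s = 0.104 m; corners in marker frame (Z=0):
  M0 = (-0.0520, +0.0520, 0)
  M1 = (+0.0520, +0.0520, 0)
  M2 = (+0.0520, -0.0520, 0)
  M3 = (-0.0520, -0.0520, 0)
Detected image corners:
  c0 = (227.869628, 149.063706) px
  c1 = (316.676611, 172.346469) px
  c2 = (345.493179, 75.736132) px
  c3 = (256.763132, 56.404783) px
Planar DLT: solve 8×8 A·h = b for H (H[2,2]=1):
  H  [+746.78603 -314.55038 +285.93830]
  H  [+162.52705 +894.91136 +112.86317]
  H  [-0.37236 -0.12937 +1.00000]
B = K⁻¹H; ‖b₁‖=1.230381, ‖b₂‖=1.230381; λ = 2/(‖b₁‖+‖b₂‖) = 0.812756, sign → tz>0 ⇒ λ=+0.812756
r₁ = λ·B[:,0] = (+0.91928,+0.25165,-0.30264); r₂ = λ·B[:,1] = (-0.29463,+0.94981,-0.10515)
r₃ = r₁×r₂ = (+0.26099,+0.18582,+0.94729); SVD([r₁ r₂ r₃]) → R = UVᵀ:
  R  [+0.91928 -0.29463 +0.26099]
  R  [+0.25165 +0.94981 +0.18582]
  R  [-0.30264 -0.10515 +0.94729]
t = (-0.01761, -0.11081, +0.81276) m
tr R = 2.816383; θ = arccos((tr R − 1)/2) = 0.431853 rad = 24.743°
axis k = ((R−Rᵀ)₃₂, (R−Rᵀ)₁₃, (R−Rᵀ)₂₁) / (2 sinθ) = (-0.347591, +0.673294, +0.652576)
rvec = θ·k = (-0.150109, +0.290764, +0.281817)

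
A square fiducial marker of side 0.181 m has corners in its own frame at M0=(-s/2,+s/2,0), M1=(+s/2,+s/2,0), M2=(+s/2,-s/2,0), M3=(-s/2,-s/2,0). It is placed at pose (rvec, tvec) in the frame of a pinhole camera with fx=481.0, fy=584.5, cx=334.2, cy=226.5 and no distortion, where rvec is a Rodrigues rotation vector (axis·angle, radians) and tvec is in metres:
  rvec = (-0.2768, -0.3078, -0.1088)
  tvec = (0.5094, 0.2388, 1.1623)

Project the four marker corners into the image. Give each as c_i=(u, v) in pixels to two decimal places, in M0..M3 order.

c0=(523.37, 400.68) c1=(584.82, 386.46) c2=(564.82, 297.06) c3=(504.81, 306.33)

Intrinsics K: fx=481.0, fy=584.5, cx=334.2, cy=226.5
Marker side s = 0.181 m; corners in marker frame (Z=0):
  M0 = (-0.0905, +0.0905, 0)
  M1 = (+0.0905, +0.0905, 0)
  M2 = (+0.0905, -0.0905, 0)
  M3 = (-0.0905, -0.0905, 0)
rvec = (-0.2768, -0.3078, -0.1088), |rvec| = θ = 0.42801 rad = 24.523°
Rodrigues: sinθ=0.41507, 1−cosθ=0.09021; R = I + sinθ·[k]× + (1−cosθ)·[k]×²:
    [+0.94752 +0.14746 -0.28366]
    [-0.06356 +0.95644 +0.28492]
    [+0.31332 -0.25194 +0.91562]
t = (0.5094, 0.2388, 1.1623) m
M0: Pc = R·M0+t = (+0.43699, +0.33111, +1.11114); u = 481.0·(+0.43699)/1.11114 + 334.2 = 523.3693, v = 584.5·(+0.33111)/1.11114 + 226.5 = 400.6751
M1: Pc = R·M1+t = (+0.60850, +0.31961, +1.16786); u = 481.0·(+0.60850)/1.16786 + 334.2 = 584.8188, v = 584.5·(+0.31961)/1.16786 + 226.5 = 386.4599
M2: Pc = R·M2+t = (+0.58181, +0.14649, +1.21346); u = 481.0·(+0.58181)/1.21346 + 334.2 = 564.8210, v = 584.5·(+0.14649)/1.21346 + 226.5 = 297.0617
M3: Pc = R·M3+t = (+0.41030, +0.15799, +1.15674); u = 481.0·(+0.41030)/1.15674 + 334.2 = 504.8135, v = 584.5·(+0.15799)/1.15674 + 226.5 = 306.3337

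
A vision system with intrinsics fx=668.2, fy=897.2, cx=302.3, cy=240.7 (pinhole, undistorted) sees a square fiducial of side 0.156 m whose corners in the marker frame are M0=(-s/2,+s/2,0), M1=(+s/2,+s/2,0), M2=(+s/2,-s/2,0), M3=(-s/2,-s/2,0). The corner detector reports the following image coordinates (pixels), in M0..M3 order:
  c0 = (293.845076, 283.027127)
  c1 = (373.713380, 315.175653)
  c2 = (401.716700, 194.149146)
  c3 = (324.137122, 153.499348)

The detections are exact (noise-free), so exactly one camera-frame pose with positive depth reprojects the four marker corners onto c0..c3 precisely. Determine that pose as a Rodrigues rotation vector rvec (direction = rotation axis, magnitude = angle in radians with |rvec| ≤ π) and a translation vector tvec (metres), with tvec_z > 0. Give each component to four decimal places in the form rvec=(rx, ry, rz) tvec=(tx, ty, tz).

rvec=(0.0510, -0.4905, 0.3041) tvec=(0.0757, -0.0044, 1.0667)

Intrinsics K: fx=668.2, fy=897.2, cx=302.3, cy=240.7
Marker side s = 0.156 m; corners in marker frame (Z=0):
  M0 = (-0.0780, +0.0780, 0)
  M1 = (+0.0780, +0.0780, 0)
  M2 = (+0.0780, -0.0780, 0)
  M3 = (-0.0780, -0.0780, 0)
Detected image corners:
  c0 = (293.845076, 283.027127) px
  c1 = (373.713380, 315.175653) px
  c2 = (401.716700, 194.149146) px
  c3 = (324.137122, 153.499348) px
Planar DLT: solve 8×8 A·h = b for H (H[2,2]=1):
  H  [+658.47301 -194.55040 +349.73497]
  H  [+337.80713 +796.71742 +236.97812]
  H  [+0.44164 -0.02285 +1.00000]
B = K⁻¹H; ‖b₁‖=0.937474, ‖b₂‖=0.937474; λ = 2/(‖b₁‖+‖b₂‖) = 1.066697, sign → tz>0 ⇒ λ=+1.066697
r₁ = λ·B[:,0] = (+0.83804,+0.27524,+0.47109); r₂ = λ·B[:,1] = (-0.29955,+0.95377,-0.02437)
r₃ = r₁×r₂ = (-0.45602,-0.12069,+0.88175); SVD([r₁ r₂ r₃]) → R = UVᵀ:
  R  [+0.83804 -0.29955 -0.45602]
  R  [+0.27524 +0.95377 -0.12069]
  R  [+0.47109 -0.02437 +0.88175]
t = (+0.07572, -0.00443, +1.06670) m
tr R = 2.673559; θ = arccos((tr R − 1)/2) = 0.579422 rad = 33.198°
axis k = ((R−Rᵀ)₃₂, (R−Rᵀ)₁₃, (R−Rᵀ)₂₁) / (2 sinθ) = (+0.087957, -0.846617, +0.524884)
rvec = θ·k = (+0.050964, -0.490548, +0.304129)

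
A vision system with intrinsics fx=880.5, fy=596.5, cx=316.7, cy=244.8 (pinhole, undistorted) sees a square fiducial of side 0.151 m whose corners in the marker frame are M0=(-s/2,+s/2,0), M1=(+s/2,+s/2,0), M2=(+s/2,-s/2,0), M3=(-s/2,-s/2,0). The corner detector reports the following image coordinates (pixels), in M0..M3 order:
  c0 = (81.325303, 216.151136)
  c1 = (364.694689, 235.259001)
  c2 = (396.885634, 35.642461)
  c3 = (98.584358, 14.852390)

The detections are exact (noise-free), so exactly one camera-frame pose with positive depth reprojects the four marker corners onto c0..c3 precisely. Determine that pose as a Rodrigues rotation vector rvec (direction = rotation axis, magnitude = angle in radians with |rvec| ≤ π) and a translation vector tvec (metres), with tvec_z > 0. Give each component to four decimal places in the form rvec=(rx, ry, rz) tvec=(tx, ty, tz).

rvec=(0.1567, -0.0021, 0.0996) tvec=(-0.0421, -0.0892, 0.4556)

Intrinsics K: fx=880.5, fy=596.5, cx=316.7, cy=244.8
Marker side s = 0.151 m; corners in marker frame (Z=0):
  M0 = (-0.0755, +0.0755, 0)
  M1 = (+0.0755, +0.0755, 0)
  M2 = (+0.0755, -0.0755, 0)
  M3 = (-0.0755, -0.0755, 0)
Detected image corners:
  c0 = (81.325303, 216.151136) px
  c1 = (364.694689, 235.259001) px
  c2 = (396.885634, 35.642461) px
  c3 = (98.584358, 14.852390) px
Planar DLT: solve 8×8 A·h = b for H (H[2,2]=1):
  H  [+1929.85938 -83.36204 +235.29009]
  H  [+134.67336 +1370.41801 +128.07929]
  H  [+0.02156 +0.34184 +1.00000]
B = K⁻¹H; ‖b₁‖=2.194876, ‖b₂‖=2.194876; λ = 2/(‖b₁‖+‖b₂‖) = 0.455607, sign → tz>0 ⇒ λ=+0.455607
r₁ = λ·B[:,0] = (+0.99506,+0.09883,+0.00982); r₂ = λ·B[:,1] = (-0.09915,+0.98281,+0.15575)
r₃ = r₁×r₂ = (+0.00574,-0.15595,+0.98775); SVD([r₁ r₂ r₃]) → R = UVᵀ:
  R  [+0.99506 -0.09915 +0.00574]
  R  [+0.09883 +0.98281 -0.15595]
  R  [+0.00982 +0.15575 +0.98775]
t = (-0.04212, -0.08915, +0.45561) m
tr R = 2.965612; θ = arccos((tr R − 1)/2) = 0.185706 rad = 10.640°
axis k = ((R−Rᵀ)₃₂, (R−Rᵀ)₁₃, (R−Rᵀ)₂₁) / (2 sinθ) = (+0.844056, -0.011050, +0.536140)
rvec = θ·k = (+0.156747, -0.002052, +0.099565)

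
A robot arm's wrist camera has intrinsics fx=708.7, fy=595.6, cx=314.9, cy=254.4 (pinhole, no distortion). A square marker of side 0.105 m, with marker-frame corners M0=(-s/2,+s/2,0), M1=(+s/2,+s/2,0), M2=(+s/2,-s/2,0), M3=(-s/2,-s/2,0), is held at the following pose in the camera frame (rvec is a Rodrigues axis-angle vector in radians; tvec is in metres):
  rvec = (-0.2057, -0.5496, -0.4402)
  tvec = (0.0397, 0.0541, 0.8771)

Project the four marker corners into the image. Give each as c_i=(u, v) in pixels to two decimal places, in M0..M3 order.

c0=(334.68, 338.26) c1=(396.37, 308.83) c2=(358.40, 247.37) c3=(294.70, 272.42)

Intrinsics K: fx=708.7, fy=595.6, cx=314.9, cy=254.4
Marker side s = 0.105 m; corners in marker frame (Z=0):
  M0 = (-0.0525, +0.0525, 0)
  M1 = (+0.0525, +0.0525, 0)
  M2 = (+0.0525, -0.0525, 0)
  M3 = (-0.0525, -0.0525, 0)
rvec = (-0.2057, -0.5496, -0.4402), |rvec| = θ = 0.73359 rad = 42.031°
Rodrigues: sinθ=0.66954, 1−cosθ=0.25722; R = I + sinθ·[k]× + (1−cosθ)·[k]×²:
    [+0.76300 +0.45580 -0.45833]
    [-0.34773 +0.88716 +0.30338]
    [+0.54490 -0.07210 +0.83540]
t = (0.0397, 0.0541, 0.8771) m
M0: Pc = R·M0+t = (+0.02357, +0.11893, +0.84471); u = 708.7·(+0.02357)/0.84471 + 314.9 = 334.6767, v = 595.6·(+0.11893)/0.84471 + 254.4 = 338.2581
M1: Pc = R·M1+t = (+0.10369, +0.08242, +0.90192); u = 708.7·(+0.10369)/0.90192 + 314.9 = 396.3740, v = 595.6·(+0.08242)/0.90192 + 254.4 = 308.8274
M2: Pc = R·M2+t = (+0.05583, -0.01073, +0.90949); u = 708.7·(+0.05583)/0.90949 + 314.9 = 358.4026, v = 595.6·(-0.01073)/0.90949 + 254.4 = 247.3723
M3: Pc = R·M3+t = (-0.02429, +0.02578, +0.85228); u = 708.7·(-0.02429)/0.85228 + 314.9 = 294.7042, v = 595.6·(+0.02578)/0.85228 + 254.4 = 272.4160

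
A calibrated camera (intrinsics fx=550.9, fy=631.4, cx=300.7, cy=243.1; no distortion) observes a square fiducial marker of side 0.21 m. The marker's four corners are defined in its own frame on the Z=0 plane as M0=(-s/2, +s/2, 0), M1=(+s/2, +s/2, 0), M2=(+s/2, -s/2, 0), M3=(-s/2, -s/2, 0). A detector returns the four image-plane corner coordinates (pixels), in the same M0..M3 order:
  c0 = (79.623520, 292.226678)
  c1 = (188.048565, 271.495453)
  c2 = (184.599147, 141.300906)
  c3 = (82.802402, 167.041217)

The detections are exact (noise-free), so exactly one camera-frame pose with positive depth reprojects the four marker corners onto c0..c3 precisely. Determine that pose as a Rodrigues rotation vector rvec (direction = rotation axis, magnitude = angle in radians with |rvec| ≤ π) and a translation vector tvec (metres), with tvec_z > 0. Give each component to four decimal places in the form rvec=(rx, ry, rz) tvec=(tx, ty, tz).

rvec=(-0.2842, 0.2611, -0.1294) tvec=(-0.2984, -0.0415, 0.9769)

Intrinsics K: fx=550.9, fy=631.4, cx=300.7, cy=243.1
Marker side s = 0.21 m; corners in marker frame (Z=0):
  M0 = (-0.1050, +0.1050, 0)
  M1 = (+0.1050, +0.1050, 0)
  M2 = (+0.1050, -0.1050, 0)
  M3 = (-0.1050, -0.1050, 0)
Detected image corners:
  c0 = (79.623520, 292.226678) px
  c1 = (188.048565, 271.495453) px
  c2 = (184.599147, 141.300906) px
  c3 = (82.802402, 167.041217) px
Planar DLT: solve 8×8 A·h = b for H (H[2,2]=1):
  H  [+467.74078 -39.88310 +132.43422]
  H  [-163.64882 +542.34590 +216.29958]
  H  [-0.24139 -0.29998 +1.00000]
B = K⁻¹H; ‖b₁‖=1.023664, ‖b₂‖=1.023664; λ = 2/(‖b₁‖+‖b₂‖) = 0.976883, sign → tz>0 ⇒ λ=+0.976883
r₁ = λ·B[:,0] = (+0.95813,-0.16240,-0.23581); r₂ = λ·B[:,1] = (+0.08923,+0.95193,-0.29304)
r₃ = r₁×r₂ = (+0.27206,+0.25973,+0.92656); SVD([r₁ r₂ r₃]) → R = UVᵀ:
  R  [+0.95813 +0.08923 +0.27206]
  R  [-0.16240 +0.95193 +0.25973]
  R  [-0.23581 -0.29304 +0.92656]
t = (-0.29838, -0.04146, +0.97688) m
tr R = 2.836625; θ = arccos((tr R − 1)/2) = 0.407000 rad = 23.319°
axis k = ((R−Rᵀ)₃₂, (R−Rᵀ)₁₃, (R−Rᵀ)₂₁) / (2 sinθ) = (-0.698198, +0.641485, -0.317831)
rvec = θ·k = (-0.284167, +0.261085, -0.129357)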